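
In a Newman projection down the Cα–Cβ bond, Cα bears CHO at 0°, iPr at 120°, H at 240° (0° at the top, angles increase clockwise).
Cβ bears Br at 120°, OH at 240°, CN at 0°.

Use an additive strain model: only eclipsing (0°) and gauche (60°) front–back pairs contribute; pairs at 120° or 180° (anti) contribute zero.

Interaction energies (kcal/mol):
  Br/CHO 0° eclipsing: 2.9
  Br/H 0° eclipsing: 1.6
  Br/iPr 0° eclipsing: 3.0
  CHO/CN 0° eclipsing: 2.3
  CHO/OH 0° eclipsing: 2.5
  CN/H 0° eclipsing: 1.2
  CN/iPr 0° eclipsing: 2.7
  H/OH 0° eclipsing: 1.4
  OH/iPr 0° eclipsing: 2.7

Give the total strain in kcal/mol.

6.7 kcal/mol

This conformer is eclipsed. CHO at 0° is eclipsed with CN at 0° (2.3); iPr at 120° is eclipsed with Br at 120° (3.0); H at 240° is eclipsed with OH at 240° (1.4). Total 6.7 kcal/mol.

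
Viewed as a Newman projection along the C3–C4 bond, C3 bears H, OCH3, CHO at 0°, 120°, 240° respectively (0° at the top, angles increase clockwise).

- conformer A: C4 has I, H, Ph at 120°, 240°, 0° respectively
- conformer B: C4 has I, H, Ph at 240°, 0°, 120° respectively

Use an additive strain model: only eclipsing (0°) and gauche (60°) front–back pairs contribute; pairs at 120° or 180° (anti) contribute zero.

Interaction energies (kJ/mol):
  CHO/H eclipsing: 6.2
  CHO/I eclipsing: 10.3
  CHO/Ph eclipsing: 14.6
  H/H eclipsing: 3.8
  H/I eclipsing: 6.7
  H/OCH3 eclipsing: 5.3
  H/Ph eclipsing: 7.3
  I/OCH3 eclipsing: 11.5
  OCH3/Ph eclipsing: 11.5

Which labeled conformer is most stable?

A (eclipsed): H(0°)/Ph(0°) eclipsed 7.3; OCH3(120°)/I(120°) eclipsed 11.5; CHO(240°)/H(240°) eclipsed 6.2 → 25.0 kJ/mol.
B (eclipsed): H(0°)/H(0°) eclipsed 3.8; OCH3(120°)/Ph(120°) eclipsed 11.5; CHO(240°)/I(240°) eclipsed 10.3 → 25.6 kJ/mol.
A has the lowest total (25.0 kJ/mol).

A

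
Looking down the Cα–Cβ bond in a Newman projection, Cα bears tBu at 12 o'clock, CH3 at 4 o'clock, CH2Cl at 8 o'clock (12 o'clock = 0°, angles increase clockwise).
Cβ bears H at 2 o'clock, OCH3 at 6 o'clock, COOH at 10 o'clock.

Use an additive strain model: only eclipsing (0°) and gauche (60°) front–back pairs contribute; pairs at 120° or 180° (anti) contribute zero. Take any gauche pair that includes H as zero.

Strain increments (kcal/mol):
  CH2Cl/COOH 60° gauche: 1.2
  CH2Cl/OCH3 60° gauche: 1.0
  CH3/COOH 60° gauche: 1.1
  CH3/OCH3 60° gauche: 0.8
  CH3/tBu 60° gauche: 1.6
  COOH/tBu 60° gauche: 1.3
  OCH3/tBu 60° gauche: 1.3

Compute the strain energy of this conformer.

This conformer (staggered): tBu(0°)/COOH(300°) gauche 1.3; CH3(120°)/OCH3(180°) gauche 0.8; CH2Cl(240°)/OCH3(180°) gauche 1.0; CH2Cl(240°)/COOH(300°) gauche 1.2 → 4.3 kcal/mol.

4.3 kcal/mol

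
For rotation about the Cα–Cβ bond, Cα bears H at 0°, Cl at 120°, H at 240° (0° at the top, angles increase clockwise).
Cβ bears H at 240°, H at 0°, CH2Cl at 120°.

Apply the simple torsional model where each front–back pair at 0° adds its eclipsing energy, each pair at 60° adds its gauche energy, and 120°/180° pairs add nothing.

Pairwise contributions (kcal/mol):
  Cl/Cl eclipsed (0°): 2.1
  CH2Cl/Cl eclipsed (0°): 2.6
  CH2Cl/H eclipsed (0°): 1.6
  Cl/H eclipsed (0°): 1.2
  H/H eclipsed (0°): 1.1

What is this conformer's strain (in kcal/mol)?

4.8 kcal/mol

This conformer (eclipsed): H(0°)/H(0°) eclipsed 1.1; Cl(120°)/CH2Cl(120°) eclipsed 2.6; H(240°)/H(240°) eclipsed 1.1 → 4.8 kcal/mol.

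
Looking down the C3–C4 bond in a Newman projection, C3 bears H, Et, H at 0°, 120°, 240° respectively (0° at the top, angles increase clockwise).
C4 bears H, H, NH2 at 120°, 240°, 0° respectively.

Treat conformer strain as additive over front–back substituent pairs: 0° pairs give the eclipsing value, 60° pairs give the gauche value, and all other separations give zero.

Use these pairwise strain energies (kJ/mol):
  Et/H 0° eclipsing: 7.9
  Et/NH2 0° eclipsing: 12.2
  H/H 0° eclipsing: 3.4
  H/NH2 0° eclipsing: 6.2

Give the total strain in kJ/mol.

17.5 kJ/mol

This conformer (eclipsed): H–NH2 eclipsed, Et–H eclipsed, H–H eclipsed; 6.2 + 7.9 + 3.4 = 17.5 kJ/mol.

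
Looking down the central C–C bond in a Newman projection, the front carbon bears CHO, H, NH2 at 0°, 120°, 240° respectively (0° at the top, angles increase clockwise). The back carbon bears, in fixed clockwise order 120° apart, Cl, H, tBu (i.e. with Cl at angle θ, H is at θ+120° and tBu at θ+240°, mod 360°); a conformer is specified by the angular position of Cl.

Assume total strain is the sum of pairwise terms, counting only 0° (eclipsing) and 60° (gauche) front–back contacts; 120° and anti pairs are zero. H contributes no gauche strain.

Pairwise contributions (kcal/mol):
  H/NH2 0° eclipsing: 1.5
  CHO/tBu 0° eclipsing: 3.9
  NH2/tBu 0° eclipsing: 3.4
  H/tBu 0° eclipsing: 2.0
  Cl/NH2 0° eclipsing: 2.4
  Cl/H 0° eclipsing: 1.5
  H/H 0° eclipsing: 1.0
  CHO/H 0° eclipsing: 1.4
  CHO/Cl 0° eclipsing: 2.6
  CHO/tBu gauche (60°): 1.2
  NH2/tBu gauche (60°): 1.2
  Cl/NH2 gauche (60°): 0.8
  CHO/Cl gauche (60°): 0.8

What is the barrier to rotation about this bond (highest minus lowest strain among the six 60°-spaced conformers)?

Cl at 0° (eclipsed): CHO(0°)/Cl(0°) eclipsed 2.6; H(120°)/H(120°) eclipsed 1.0; NH2(240°)/tBu(240°) eclipsed 3.4 → 7.0 kcal/mol.
Cl at 60° (staggered): CHO(0°)/Cl(60°) gauche 0.8; CHO(0°)/tBu(300°) gauche 1.2; NH2(240°)/tBu(300°) gauche 1.2 → 3.2 kcal/mol.
Cl at 120° (eclipsed): CHO(0°)/tBu(0°) eclipsed 3.9; H(120°)/Cl(120°) eclipsed 1.5; NH2(240°)/H(240°) eclipsed 1.5 → 6.9 kcal/mol.
Cl at 180° (staggered): CHO(0°)/tBu(60°) gauche 1.2; NH2(240°)/Cl(180°) gauche 0.8 → 2.0 kcal/mol.
Cl at 240° (eclipsed): CHO(0°)/H(0°) eclipsed 1.4; H(120°)/tBu(120°) eclipsed 2.0; NH2(240°)/Cl(240°) eclipsed 2.4 → 5.8 kcal/mol.
Cl at 300° (staggered): CHO(0°)/Cl(300°) gauche 0.8; NH2(240°)/Cl(300°) gauche 0.8; NH2(240°)/tBu(180°) gauche 1.2 → 2.8 kcal/mol.
Max at 0° (7.0 kcal/mol), min at 180° (2.0 kcal/mol); barrier = 5.0 kcal/mol.

5.0 kcal/mol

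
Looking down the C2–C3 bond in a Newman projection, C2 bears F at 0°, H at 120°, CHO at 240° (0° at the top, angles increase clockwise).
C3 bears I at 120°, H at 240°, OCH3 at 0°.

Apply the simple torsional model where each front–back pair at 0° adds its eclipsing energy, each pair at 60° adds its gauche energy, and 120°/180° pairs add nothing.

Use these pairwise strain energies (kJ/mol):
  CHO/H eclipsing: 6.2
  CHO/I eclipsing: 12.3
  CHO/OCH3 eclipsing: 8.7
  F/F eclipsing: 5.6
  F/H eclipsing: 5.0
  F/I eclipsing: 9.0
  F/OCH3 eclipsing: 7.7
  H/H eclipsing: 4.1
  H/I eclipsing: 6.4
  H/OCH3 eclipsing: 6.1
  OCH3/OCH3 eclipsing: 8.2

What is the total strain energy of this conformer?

20.3 kJ/mol

This conformer (eclipsed): F(0°)/OCH3(0°) eclipsed 7.7; H(120°)/I(120°) eclipsed 6.4; CHO(240°)/H(240°) eclipsed 6.2 → 20.3 kJ/mol.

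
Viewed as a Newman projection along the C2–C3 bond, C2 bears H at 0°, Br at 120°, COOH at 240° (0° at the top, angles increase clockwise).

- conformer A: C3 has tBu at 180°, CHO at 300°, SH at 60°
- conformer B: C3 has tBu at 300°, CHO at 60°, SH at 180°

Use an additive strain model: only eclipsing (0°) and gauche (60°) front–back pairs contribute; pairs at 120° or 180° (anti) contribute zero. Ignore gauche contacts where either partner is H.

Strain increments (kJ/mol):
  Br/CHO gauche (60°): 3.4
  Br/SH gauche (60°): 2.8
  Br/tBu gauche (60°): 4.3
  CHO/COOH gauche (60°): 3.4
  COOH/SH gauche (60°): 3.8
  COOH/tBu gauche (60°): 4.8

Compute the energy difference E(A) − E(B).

+0.5 kJ/mol

A (staggered): Br–tBu gauche, Br–SH gauche, COOH–tBu gauche, COOH–CHO gauche; 4.3 + 2.8 + 4.8 + 3.4 = 15.3 kJ/mol.
B (staggered): Br–CHO gauche, Br–SH gauche, COOH–tBu gauche, COOH–SH gauche; 3.4 + 2.8 + 4.8 + 3.8 = 14.8 kJ/mol.
E(A) − E(B) = 15.3 − 14.8 = +0.5 kJ/mol.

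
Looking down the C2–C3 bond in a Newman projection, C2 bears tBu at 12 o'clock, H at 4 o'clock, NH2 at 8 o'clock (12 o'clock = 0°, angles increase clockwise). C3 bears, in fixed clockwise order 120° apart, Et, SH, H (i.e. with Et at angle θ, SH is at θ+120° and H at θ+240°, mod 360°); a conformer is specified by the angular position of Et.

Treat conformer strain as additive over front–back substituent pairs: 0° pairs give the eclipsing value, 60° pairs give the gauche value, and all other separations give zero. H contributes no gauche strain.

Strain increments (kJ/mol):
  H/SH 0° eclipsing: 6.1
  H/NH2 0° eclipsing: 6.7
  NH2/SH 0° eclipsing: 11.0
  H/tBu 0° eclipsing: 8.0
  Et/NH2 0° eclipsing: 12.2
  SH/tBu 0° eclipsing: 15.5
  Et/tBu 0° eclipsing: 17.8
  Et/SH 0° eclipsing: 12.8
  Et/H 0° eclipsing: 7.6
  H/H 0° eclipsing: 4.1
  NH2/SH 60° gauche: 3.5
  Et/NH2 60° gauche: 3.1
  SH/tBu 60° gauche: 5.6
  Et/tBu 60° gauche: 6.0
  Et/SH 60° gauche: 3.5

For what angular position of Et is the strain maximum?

240°

Et at 0° (eclipsed): tBu(0°)/Et(0°) eclipsed 17.8; H(120°)/SH(120°) eclipsed 6.1; NH2(240°)/H(240°) eclipsed 6.7 → 30.6 kJ/mol.
Et at 60° (staggered): tBu(0°)/Et(60°) gauche 6.0; NH2(240°)/SH(180°) gauche 3.5 → 9.5 kJ/mol.
Et at 120° (eclipsed): tBu(0°)/H(0°) eclipsed 8.0; H(120°)/Et(120°) eclipsed 7.6; NH2(240°)/SH(240°) eclipsed 11.0 → 26.6 kJ/mol.
Et at 180° (staggered): tBu(0°)/SH(300°) gauche 5.6; NH2(240°)/Et(180°) gauche 3.1; NH2(240°)/SH(300°) gauche 3.5 → 12.2 kJ/mol.
Et at 240° (eclipsed): tBu(0°)/SH(0°) eclipsed 15.5; H(120°)/H(120°) eclipsed 4.1; NH2(240°)/Et(240°) eclipsed 12.2 → 31.8 kJ/mol.
Et at 300° (staggered): tBu(0°)/Et(300°) gauche 6.0; tBu(0°)/SH(60°) gauche 5.6; NH2(240°)/Et(300°) gauche 3.1 → 14.7 kJ/mol.
The maximum (31.8 kJ/mol) occurs with Et at 240°.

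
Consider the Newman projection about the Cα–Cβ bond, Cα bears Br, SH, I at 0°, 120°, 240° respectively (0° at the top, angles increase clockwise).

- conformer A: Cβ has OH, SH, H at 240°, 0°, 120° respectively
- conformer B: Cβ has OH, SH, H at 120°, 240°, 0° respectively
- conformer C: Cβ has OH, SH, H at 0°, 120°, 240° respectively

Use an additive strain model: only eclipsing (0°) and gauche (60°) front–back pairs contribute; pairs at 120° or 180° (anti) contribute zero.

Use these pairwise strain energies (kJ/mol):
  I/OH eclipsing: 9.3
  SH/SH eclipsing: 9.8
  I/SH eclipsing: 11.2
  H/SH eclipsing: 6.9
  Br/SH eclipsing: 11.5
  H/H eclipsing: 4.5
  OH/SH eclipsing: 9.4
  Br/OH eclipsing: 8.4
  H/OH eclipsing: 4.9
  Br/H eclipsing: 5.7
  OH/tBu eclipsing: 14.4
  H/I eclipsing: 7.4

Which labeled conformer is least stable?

A

A is eclipsed. Br at 0° is eclipsed with SH at 0° (11.5); SH at 120° is eclipsed with H at 120° (6.9); I at 240° is eclipsed with OH at 240° (9.3). Total 27.7 kJ/mol.
B is eclipsed. Br at 0° is eclipsed with H at 0° (5.7); SH at 120° is eclipsed with OH at 120° (9.4); I at 240° is eclipsed with SH at 240° (11.2). Total 26.3 kJ/mol.
C is eclipsed. Br at 0° is eclipsed with OH at 0° (8.4); SH at 120° is eclipsed with SH at 120° (9.8); I at 240° is eclipsed with H at 240° (7.4). Total 25.6 kJ/mol.
A has the highest total (27.7 kJ/mol).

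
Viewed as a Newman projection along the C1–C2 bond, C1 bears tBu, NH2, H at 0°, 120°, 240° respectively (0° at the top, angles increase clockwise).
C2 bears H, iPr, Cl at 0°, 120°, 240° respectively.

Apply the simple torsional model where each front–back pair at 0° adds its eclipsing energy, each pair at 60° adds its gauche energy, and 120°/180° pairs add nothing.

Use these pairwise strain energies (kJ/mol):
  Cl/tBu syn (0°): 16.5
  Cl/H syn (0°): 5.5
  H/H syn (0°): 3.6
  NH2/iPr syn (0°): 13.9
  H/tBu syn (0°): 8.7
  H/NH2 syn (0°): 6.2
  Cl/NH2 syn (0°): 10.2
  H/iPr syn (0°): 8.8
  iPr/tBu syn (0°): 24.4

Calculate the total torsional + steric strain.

This conformer (eclipsed): tBu–H eclipsed, NH2–iPr eclipsed, H–Cl eclipsed; 8.7 + 13.9 + 5.5 = 28.1 kJ/mol.

28.1 kJ/mol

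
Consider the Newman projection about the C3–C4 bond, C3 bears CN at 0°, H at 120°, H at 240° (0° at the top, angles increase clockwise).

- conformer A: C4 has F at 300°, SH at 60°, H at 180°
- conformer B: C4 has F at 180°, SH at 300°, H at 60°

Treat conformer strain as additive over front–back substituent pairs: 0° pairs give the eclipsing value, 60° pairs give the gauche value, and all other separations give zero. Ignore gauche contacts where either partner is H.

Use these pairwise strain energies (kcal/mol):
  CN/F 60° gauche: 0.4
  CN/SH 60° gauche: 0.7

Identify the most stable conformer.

B

A (staggered): CN(0°)/F(300°) gauche 0.4; CN(0°)/SH(60°) gauche 0.7 → 1.1 kcal/mol.
B (staggered): CN(0°)/SH(300°) gauche 0.7 → 0.7 kcal/mol.
B has the lowest total (0.7 kcal/mol).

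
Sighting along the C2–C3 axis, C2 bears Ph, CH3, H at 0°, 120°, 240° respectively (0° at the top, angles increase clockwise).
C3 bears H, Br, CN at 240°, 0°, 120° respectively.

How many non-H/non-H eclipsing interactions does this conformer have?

2

Non-H eclipsing pairs: Ph(0°)/Br(0°); CH3(120°)/CN(120°) — 2 interactions.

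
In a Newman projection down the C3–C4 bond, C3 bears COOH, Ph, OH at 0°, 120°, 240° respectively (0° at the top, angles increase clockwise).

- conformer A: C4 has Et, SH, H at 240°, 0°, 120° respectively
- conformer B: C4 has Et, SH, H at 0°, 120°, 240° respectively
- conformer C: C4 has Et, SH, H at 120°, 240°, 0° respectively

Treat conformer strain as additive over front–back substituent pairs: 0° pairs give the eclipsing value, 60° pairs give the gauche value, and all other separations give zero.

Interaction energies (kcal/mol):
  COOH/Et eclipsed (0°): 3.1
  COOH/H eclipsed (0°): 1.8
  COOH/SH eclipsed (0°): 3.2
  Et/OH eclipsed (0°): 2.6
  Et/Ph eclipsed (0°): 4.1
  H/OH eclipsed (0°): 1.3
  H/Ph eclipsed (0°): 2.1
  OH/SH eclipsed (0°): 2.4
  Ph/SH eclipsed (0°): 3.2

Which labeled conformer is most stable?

B

A (eclipsed): COOH(0°)/SH(0°) eclipsed 3.2; Ph(120°)/H(120°) eclipsed 2.1; OH(240°)/Et(240°) eclipsed 2.6 → 7.9 kcal/mol.
B (eclipsed): COOH(0°)/Et(0°) eclipsed 3.1; Ph(120°)/SH(120°) eclipsed 3.2; OH(240°)/H(240°) eclipsed 1.3 → 7.6 kcal/mol.
C (eclipsed): COOH(0°)/H(0°) eclipsed 1.8; Ph(120°)/Et(120°) eclipsed 4.1; OH(240°)/SH(240°) eclipsed 2.4 → 8.3 kcal/mol.
B has the lowest total (7.6 kcal/mol).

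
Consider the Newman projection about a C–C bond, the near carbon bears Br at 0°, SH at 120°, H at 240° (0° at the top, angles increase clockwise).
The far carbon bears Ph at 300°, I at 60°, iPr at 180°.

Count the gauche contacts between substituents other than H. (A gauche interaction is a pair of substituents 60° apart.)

Non-H gauche pairs: Br(0°)/Ph(300°); Br(0°)/I(60°); SH(120°)/I(60°); SH(120°)/iPr(180°) — 4 interactions.

4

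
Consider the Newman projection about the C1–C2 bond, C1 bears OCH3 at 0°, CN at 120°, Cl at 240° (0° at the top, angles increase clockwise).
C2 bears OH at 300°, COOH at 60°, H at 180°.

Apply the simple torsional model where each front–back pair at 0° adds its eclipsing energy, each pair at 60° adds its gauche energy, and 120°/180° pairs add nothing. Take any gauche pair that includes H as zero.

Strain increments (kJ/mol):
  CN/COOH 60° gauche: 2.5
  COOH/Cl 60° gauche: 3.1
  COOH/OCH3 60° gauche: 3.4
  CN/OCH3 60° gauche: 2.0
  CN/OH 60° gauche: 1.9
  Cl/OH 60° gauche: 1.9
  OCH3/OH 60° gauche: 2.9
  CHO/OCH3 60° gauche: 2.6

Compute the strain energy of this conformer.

This conformer is staggered. OCH3 at 0° is gauche with OH at 300° (2.9); OCH3 at 0° is gauche with COOH at 60° (3.4); CN at 120° is gauche with COOH at 60° (2.5); Cl at 240° is gauche with OH at 300° (1.9). Total 10.7 kJ/mol.

10.7 kJ/mol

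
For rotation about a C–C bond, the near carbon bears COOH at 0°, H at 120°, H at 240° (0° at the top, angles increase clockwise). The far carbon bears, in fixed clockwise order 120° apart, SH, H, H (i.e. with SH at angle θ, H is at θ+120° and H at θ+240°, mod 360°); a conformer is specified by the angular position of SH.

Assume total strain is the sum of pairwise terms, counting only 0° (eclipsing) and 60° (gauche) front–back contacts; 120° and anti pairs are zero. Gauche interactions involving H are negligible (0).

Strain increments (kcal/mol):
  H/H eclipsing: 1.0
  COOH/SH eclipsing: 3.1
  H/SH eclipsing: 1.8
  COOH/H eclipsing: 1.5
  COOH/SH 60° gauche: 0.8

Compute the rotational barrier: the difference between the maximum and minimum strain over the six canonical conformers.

SH at 0° (eclipsed): COOH–SH eclipsed, H–H eclipsed, H–H eclipsed; 3.1 + 1.0 + 1.0 = 5.1 kcal/mol.
SH at 60° (staggered): COOH–SH gauche; 0.8 = 0.8 kcal/mol.
SH at 120° (eclipsed): COOH–H eclipsed, H–SH eclipsed, H–H eclipsed; 1.5 + 1.8 + 1.0 = 4.3 kcal/mol.
SH at 180° (staggered): no non-H gauche contacts → 0.0 kcal/mol.
SH at 240° (eclipsed): COOH–H eclipsed, H–H eclipsed, H–SH eclipsed; 1.5 + 1.0 + 1.8 = 4.3 kcal/mol.
SH at 300° (staggered): COOH–SH gauche; 0.8 = 0.8 kcal/mol.
Max at 0° (5.1 kcal/mol), min at 180° (0.0 kcal/mol); barrier = 5.1 kcal/mol.

5.1 kcal/mol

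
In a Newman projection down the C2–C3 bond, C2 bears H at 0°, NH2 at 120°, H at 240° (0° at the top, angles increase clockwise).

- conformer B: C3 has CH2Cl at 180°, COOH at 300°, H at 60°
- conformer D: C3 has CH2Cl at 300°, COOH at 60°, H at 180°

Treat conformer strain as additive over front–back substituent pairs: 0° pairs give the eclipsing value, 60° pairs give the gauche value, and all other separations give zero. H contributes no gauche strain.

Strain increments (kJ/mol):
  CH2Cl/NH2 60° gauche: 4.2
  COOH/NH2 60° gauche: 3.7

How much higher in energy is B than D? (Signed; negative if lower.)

+0.5 kJ/mol

B is staggered. NH2 at 120° is gauche with CH2Cl at 180° (4.2). Total 4.2 kJ/mol.
D is staggered. NH2 at 120° is gauche with COOH at 60° (3.7). Total 3.7 kJ/mol.
E(B) − E(D) = 4.2 − 3.7 = +0.5 kJ/mol.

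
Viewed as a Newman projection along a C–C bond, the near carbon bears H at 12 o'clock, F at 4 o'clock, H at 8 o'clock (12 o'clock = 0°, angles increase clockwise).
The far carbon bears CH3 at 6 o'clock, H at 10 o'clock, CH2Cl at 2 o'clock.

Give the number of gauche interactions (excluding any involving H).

2

Non-H gauche pairs: F(120°)/CH3(180°); F(120°)/CH2Cl(60°) — 2 interactions.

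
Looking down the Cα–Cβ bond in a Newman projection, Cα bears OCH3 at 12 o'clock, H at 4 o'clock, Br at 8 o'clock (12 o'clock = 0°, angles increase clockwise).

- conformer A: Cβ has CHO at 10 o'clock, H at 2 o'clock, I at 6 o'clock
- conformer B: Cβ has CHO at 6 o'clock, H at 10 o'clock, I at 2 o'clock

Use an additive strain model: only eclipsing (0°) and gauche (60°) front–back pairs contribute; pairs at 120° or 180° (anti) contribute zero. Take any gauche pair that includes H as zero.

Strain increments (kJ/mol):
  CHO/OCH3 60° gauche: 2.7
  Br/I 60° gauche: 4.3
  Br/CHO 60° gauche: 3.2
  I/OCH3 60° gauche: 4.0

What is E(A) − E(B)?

A (staggered): OCH3(0°)/CHO(300°) gauche 2.7; Br(240°)/CHO(300°) gauche 3.2; Br(240°)/I(180°) gauche 4.3 → 10.2 kJ/mol.
B (staggered): OCH3(0°)/I(60°) gauche 4.0; Br(240°)/CHO(180°) gauche 3.2 → 7.2 kJ/mol.
E(A) − E(B) = 10.2 − 7.2 = +3.0 kJ/mol.

+3.0 kJ/mol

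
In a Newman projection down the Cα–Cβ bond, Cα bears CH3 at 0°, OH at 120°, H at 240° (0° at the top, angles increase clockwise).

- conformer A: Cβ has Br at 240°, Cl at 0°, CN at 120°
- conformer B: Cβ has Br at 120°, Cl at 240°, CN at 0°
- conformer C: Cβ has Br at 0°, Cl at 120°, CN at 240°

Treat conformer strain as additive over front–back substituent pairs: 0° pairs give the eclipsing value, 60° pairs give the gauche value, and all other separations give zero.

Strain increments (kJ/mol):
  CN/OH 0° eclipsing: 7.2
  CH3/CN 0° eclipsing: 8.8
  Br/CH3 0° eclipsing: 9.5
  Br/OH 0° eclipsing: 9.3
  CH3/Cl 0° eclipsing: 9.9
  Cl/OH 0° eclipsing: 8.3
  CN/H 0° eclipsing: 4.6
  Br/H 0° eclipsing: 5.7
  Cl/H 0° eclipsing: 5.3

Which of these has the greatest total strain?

A (eclipsed): CH3–Cl eclipsed, OH–CN eclipsed, H–Br eclipsed; 9.9 + 7.2 + 5.7 = 22.8 kJ/mol.
B (eclipsed): CH3–CN eclipsed, OH–Br eclipsed, H–Cl eclipsed; 8.8 + 9.3 + 5.3 = 23.4 kJ/mol.
C (eclipsed): CH3–Br eclipsed, OH–Cl eclipsed, H–CN eclipsed; 9.5 + 8.3 + 4.6 = 22.4 kJ/mol.
B has the highest total (23.4 kJ/mol).

B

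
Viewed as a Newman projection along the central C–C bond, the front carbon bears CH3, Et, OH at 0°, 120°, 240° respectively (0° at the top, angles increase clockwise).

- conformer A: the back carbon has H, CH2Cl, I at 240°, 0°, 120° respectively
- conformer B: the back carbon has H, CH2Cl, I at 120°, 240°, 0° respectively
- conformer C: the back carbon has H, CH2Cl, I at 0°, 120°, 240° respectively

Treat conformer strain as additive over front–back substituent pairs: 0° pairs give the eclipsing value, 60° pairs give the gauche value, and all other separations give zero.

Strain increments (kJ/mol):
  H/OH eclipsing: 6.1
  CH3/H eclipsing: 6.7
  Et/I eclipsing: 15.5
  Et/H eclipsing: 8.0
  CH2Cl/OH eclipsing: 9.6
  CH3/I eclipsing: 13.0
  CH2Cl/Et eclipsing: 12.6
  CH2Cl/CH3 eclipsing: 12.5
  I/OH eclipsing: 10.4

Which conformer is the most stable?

C

A (eclipsed): CH3(0°)/CH2Cl(0°) eclipsed 12.5; Et(120°)/I(120°) eclipsed 15.5; OH(240°)/H(240°) eclipsed 6.1 → 34.1 kJ/mol.
B (eclipsed): CH3(0°)/I(0°) eclipsed 13.0; Et(120°)/H(120°) eclipsed 8.0; OH(240°)/CH2Cl(240°) eclipsed 9.6 → 30.6 kJ/mol.
C (eclipsed): CH3(0°)/H(0°) eclipsed 6.7; Et(120°)/CH2Cl(120°) eclipsed 12.6; OH(240°)/I(240°) eclipsed 10.4 → 29.7 kJ/mol.
C has the lowest total (29.7 kJ/mol).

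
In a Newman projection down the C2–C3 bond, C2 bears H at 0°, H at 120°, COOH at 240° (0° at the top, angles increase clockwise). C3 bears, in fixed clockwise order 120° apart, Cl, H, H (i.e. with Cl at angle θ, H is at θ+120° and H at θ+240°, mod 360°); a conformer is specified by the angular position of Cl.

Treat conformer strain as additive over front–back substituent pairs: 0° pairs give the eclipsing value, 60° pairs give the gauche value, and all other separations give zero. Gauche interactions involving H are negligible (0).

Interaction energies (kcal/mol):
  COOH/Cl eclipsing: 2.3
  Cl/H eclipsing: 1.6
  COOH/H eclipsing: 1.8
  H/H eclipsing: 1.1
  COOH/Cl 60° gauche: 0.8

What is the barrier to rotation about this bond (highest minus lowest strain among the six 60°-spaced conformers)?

4.5 kcal/mol

Cl at 0° (eclipsed): H(0°)/Cl(0°) eclipsed 1.6; H(120°)/H(120°) eclipsed 1.1; COOH(240°)/H(240°) eclipsed 1.8 → 4.5 kcal/mol.
Cl at 60° (staggered): no non-H gauche contacts → 0.0 kcal/mol.
Cl at 120° (eclipsed): H(0°)/H(0°) eclipsed 1.1; H(120°)/Cl(120°) eclipsed 1.6; COOH(240°)/H(240°) eclipsed 1.8 → 4.5 kcal/mol.
Cl at 180° (staggered): COOH(240°)/Cl(180°) gauche 0.8 → 0.8 kcal/mol.
Cl at 240° (eclipsed): H(0°)/H(0°) eclipsed 1.1; H(120°)/H(120°) eclipsed 1.1; COOH(240°)/Cl(240°) eclipsed 2.3 → 4.5 kcal/mol.
Cl at 300° (staggered): COOH(240°)/Cl(300°) gauche 0.8 → 0.8 kcal/mol.
Max at 0° (4.5 kcal/mol), min at 60° (0.0 kcal/mol); barrier = 4.5 kcal/mol.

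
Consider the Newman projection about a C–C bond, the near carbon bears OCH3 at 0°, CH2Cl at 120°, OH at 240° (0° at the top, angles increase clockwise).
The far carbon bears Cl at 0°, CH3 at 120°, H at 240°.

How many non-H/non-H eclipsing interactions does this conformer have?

Non-H eclipsing pairs: OCH3(0°)/Cl(0°); CH2Cl(120°)/CH3(120°) — 2 interactions.

2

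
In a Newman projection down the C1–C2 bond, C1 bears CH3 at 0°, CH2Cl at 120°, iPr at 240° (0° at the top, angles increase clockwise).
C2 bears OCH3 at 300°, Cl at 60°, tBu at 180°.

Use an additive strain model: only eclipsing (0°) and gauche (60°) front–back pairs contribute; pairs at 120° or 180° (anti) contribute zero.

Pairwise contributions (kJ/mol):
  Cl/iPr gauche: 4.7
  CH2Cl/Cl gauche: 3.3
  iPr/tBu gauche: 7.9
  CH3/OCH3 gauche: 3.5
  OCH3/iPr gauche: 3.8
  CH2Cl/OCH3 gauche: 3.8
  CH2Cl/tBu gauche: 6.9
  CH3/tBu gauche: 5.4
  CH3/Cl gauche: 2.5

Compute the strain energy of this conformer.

This conformer (staggered): CH3–OCH3 gauche, CH3–Cl gauche, CH2Cl–Cl gauche, CH2Cl–tBu gauche, iPr–OCH3 gauche, iPr–tBu gauche; 3.5 + 2.5 + 3.3 + 6.9 + 3.8 + 7.9 = 27.9 kJ/mol.

27.9 kJ/mol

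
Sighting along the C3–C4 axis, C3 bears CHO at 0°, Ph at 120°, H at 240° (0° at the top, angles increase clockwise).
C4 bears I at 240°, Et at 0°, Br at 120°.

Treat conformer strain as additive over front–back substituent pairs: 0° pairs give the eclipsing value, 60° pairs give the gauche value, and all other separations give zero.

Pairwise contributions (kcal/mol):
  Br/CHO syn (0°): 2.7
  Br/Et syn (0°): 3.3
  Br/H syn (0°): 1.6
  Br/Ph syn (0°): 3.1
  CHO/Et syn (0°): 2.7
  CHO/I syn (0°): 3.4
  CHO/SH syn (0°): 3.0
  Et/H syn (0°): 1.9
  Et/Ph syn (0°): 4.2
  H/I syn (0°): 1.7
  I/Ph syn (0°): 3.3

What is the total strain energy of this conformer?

7.5 kcal/mol

This conformer (eclipsed): CHO–Et eclipsed, Ph–Br eclipsed, H–I eclipsed; 2.7 + 3.1 + 1.7 = 7.5 kcal/mol.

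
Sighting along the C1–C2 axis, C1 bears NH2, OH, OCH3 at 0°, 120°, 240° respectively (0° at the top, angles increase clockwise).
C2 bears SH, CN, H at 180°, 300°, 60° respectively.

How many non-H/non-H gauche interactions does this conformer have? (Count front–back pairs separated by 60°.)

Non-H gauche pairs: NH2(0°)/CN(300°); OH(120°)/SH(180°); OCH3(240°)/SH(180°); OCH3(240°)/CN(300°) — 4 interactions.

4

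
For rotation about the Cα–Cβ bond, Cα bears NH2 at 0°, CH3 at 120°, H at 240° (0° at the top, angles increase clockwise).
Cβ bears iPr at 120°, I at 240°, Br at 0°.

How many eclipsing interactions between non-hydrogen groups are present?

Non-H eclipsing pairs: NH2(0°)/Br(0°); CH3(120°)/iPr(120°) — 2 interactions.

2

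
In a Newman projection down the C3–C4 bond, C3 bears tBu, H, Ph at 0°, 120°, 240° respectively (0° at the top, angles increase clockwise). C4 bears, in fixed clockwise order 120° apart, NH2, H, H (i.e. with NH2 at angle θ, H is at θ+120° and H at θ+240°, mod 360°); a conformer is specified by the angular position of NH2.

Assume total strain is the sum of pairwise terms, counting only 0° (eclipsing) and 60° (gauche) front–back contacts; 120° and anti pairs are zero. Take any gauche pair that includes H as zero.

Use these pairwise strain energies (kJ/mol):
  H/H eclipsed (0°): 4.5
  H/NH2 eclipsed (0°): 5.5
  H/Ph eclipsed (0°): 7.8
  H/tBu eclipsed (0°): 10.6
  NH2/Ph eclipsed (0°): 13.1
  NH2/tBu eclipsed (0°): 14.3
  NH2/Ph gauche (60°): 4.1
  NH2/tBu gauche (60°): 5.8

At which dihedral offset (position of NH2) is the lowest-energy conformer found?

NH2 at 0° (eclipsed): tBu(0°)/NH2(0°) eclipsed 14.3; H(120°)/H(120°) eclipsed 4.5; Ph(240°)/H(240°) eclipsed 7.8 → 26.6 kJ/mol.
NH2 at 60° (staggered): tBu(0°)/NH2(60°) gauche 5.8 → 5.8 kJ/mol.
NH2 at 120° (eclipsed): tBu(0°)/H(0°) eclipsed 10.6; H(120°)/NH2(120°) eclipsed 5.5; Ph(240°)/H(240°) eclipsed 7.8 → 23.9 kJ/mol.
NH2 at 180° (staggered): Ph(240°)/NH2(180°) gauche 4.1 → 4.1 kJ/mol.
NH2 at 240° (eclipsed): tBu(0°)/H(0°) eclipsed 10.6; H(120°)/H(120°) eclipsed 4.5; Ph(240°)/NH2(240°) eclipsed 13.1 → 28.2 kJ/mol.
NH2 at 300° (staggered): tBu(0°)/NH2(300°) gauche 5.8; Ph(240°)/NH2(300°) gauche 4.1 → 9.9 kJ/mol.
The minimum (4.1 kJ/mol) occurs with NH2 at 180°.

180°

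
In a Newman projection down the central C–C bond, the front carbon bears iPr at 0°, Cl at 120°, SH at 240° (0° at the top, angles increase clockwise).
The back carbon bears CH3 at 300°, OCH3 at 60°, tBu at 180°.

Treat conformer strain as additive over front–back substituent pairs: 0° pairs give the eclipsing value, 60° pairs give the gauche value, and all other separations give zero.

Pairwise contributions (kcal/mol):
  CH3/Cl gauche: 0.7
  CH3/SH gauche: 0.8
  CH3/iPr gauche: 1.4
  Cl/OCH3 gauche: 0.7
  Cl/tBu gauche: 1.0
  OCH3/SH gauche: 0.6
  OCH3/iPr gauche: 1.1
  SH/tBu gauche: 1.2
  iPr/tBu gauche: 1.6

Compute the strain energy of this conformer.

This conformer is staggered. iPr at 0° is gauche with CH3 at 300° (1.4); iPr at 0° is gauche with OCH3 at 60° (1.1); Cl at 120° is gauche with OCH3 at 60° (0.7); Cl at 120° is gauche with tBu at 180° (1.0); SH at 240° is gauche with CH3 at 300° (0.8); SH at 240° is gauche with tBu at 180° (1.2). Total 6.2 kcal/mol.

6.2 kcal/mol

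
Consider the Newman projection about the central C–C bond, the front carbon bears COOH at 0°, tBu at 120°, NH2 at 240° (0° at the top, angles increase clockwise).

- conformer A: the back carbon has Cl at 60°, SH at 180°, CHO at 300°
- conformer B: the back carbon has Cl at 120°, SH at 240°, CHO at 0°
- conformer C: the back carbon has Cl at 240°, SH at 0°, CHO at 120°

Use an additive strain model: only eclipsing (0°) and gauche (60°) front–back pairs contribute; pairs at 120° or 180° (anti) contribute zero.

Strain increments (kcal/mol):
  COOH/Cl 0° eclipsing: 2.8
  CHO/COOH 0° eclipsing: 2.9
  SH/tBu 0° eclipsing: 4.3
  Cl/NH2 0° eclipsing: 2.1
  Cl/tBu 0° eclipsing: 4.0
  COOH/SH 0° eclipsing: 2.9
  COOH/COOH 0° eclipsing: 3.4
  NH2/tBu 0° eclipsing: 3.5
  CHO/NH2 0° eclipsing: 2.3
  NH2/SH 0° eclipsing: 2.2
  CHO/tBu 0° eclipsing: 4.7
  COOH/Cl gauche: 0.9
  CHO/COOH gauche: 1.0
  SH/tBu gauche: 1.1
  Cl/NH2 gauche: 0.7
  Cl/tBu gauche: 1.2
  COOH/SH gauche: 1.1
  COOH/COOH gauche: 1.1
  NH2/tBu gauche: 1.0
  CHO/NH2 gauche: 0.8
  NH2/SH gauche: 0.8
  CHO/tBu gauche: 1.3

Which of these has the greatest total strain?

C

A (staggered): COOH(0°)/Cl(60°) gauche 0.9; COOH(0°)/CHO(300°) gauche 1.0; tBu(120°)/Cl(60°) gauche 1.2; tBu(120°)/SH(180°) gauche 1.1; NH2(240°)/SH(180°) gauche 0.8; NH2(240°)/CHO(300°) gauche 0.8 → 5.8 kcal/mol.
B (eclipsed): COOH(0°)/CHO(0°) eclipsed 2.9; tBu(120°)/Cl(120°) eclipsed 4.0; NH2(240°)/SH(240°) eclipsed 2.2 → 9.1 kcal/mol.
C (eclipsed): COOH(0°)/SH(0°) eclipsed 2.9; tBu(120°)/CHO(120°) eclipsed 4.7; NH2(240°)/Cl(240°) eclipsed 2.1 → 9.7 kcal/mol.
C has the highest total (9.7 kcal/mol).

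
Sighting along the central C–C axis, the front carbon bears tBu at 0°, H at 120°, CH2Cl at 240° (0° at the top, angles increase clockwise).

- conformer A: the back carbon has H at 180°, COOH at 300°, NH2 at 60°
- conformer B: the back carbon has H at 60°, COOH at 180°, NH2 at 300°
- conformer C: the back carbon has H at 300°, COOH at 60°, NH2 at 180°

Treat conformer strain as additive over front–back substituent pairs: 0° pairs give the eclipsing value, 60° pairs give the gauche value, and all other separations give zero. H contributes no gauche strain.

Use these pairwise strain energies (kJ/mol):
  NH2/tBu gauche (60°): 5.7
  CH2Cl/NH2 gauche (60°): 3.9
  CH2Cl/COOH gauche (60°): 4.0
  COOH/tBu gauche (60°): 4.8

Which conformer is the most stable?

C

A (staggered): tBu(0°)/COOH(300°) gauche 4.8; tBu(0°)/NH2(60°) gauche 5.7; CH2Cl(240°)/COOH(300°) gauche 4.0 → 14.5 kJ/mol.
B (staggered): tBu(0°)/NH2(300°) gauche 5.7; CH2Cl(240°)/COOH(180°) gauche 4.0; CH2Cl(240°)/NH2(300°) gauche 3.9 → 13.6 kJ/mol.
C (staggered): tBu(0°)/COOH(60°) gauche 4.8; CH2Cl(240°)/NH2(180°) gauche 3.9 → 8.7 kJ/mol.
C has the lowest total (8.7 kJ/mol).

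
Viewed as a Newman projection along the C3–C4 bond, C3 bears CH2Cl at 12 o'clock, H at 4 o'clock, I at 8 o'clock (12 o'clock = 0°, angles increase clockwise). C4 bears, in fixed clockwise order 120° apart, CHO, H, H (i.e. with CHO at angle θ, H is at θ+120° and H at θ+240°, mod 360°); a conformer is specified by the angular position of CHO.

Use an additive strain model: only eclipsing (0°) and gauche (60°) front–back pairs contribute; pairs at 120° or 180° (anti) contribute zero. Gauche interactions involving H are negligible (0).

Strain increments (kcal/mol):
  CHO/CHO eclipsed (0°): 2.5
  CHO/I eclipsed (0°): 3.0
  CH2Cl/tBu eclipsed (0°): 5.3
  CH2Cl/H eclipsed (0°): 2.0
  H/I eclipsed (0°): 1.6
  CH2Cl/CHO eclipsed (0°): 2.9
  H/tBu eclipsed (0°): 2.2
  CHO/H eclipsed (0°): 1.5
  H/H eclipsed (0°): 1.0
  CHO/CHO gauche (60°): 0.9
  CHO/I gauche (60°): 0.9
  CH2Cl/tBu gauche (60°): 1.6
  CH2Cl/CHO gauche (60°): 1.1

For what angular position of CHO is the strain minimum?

CHO at 0° (eclipsed): CH2Cl–CHO eclipsed, H–H eclipsed, I–H eclipsed; 2.9 + 1.0 + 1.6 = 5.5 kcal/mol.
CHO at 60° (staggered): CH2Cl–CHO gauche; 1.1 = 1.1 kcal/mol.
CHO at 120° (eclipsed): CH2Cl–H eclipsed, H–CHO eclipsed, I–H eclipsed; 2.0 + 1.5 + 1.6 = 5.1 kcal/mol.
CHO at 180° (staggered): I–CHO gauche; 0.9 = 0.9 kcal/mol.
CHO at 240° (eclipsed): CH2Cl–H eclipsed, H–H eclipsed, I–CHO eclipsed; 2.0 + 1.0 + 3.0 = 6.0 kcal/mol.
CHO at 300° (staggered): CH2Cl–CHO gauche, I–CHO gauche; 1.1 + 0.9 = 2.0 kcal/mol.
The minimum (0.9 kcal/mol) occurs with CHO at 180°.

180°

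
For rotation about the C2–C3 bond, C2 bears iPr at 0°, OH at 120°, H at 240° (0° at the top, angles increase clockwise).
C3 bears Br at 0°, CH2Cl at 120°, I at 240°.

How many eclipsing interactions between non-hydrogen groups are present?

Non-H eclipsing pairs: iPr(0°)/Br(0°); OH(120°)/CH2Cl(120°) — 2 interactions.

2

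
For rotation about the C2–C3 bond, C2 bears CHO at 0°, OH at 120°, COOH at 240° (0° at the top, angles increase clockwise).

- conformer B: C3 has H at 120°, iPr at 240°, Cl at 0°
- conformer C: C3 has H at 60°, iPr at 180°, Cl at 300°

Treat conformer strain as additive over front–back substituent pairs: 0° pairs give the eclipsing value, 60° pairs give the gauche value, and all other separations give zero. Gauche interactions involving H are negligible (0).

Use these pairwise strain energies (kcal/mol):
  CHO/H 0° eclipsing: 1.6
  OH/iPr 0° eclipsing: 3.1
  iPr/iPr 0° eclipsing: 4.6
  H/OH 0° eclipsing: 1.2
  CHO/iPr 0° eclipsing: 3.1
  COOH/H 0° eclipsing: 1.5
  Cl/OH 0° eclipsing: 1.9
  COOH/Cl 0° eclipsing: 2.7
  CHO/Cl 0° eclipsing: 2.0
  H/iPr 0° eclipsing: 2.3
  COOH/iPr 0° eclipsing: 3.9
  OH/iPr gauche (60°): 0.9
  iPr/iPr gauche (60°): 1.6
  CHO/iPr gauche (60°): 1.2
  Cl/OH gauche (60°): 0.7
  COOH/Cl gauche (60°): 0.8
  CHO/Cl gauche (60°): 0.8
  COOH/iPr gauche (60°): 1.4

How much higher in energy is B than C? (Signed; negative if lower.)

B is eclipsed. CHO at 0° is eclipsed with Cl at 0° (2.0); OH at 120° is eclipsed with H at 120° (1.2); COOH at 240° is eclipsed with iPr at 240° (3.9). Total 7.1 kcal/mol.
C is staggered. CHO at 0° is gauche with Cl at 300° (0.8); OH at 120° is gauche with iPr at 180° (0.9); COOH at 240° is gauche with iPr at 180° (1.4); COOH at 240° is gauche with Cl at 300° (0.8). Total 3.9 kcal/mol.
E(B) − E(C) = 7.1 − 3.9 = +3.2 kcal/mol.

+3.2 kcal/mol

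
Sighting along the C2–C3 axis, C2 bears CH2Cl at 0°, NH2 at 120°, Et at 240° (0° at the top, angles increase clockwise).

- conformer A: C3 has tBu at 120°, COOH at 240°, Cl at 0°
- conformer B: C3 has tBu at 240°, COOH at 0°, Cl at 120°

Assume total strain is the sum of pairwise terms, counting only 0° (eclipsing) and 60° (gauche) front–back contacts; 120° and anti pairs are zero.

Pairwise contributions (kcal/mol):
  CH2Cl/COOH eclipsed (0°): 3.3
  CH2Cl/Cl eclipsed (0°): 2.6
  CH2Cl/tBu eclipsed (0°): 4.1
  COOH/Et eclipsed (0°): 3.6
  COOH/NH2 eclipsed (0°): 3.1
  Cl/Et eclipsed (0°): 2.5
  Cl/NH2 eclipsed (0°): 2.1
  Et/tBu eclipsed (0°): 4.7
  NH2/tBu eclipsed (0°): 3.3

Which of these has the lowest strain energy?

A

A (eclipsed): CH2Cl(0°)/Cl(0°) eclipsed 2.6; NH2(120°)/tBu(120°) eclipsed 3.3; Et(240°)/COOH(240°) eclipsed 3.6 → 9.5 kcal/mol.
B (eclipsed): CH2Cl(0°)/COOH(0°) eclipsed 3.3; NH2(120°)/Cl(120°) eclipsed 2.1; Et(240°)/tBu(240°) eclipsed 4.7 → 10.1 kcal/mol.
A has the lowest total (9.5 kcal/mol).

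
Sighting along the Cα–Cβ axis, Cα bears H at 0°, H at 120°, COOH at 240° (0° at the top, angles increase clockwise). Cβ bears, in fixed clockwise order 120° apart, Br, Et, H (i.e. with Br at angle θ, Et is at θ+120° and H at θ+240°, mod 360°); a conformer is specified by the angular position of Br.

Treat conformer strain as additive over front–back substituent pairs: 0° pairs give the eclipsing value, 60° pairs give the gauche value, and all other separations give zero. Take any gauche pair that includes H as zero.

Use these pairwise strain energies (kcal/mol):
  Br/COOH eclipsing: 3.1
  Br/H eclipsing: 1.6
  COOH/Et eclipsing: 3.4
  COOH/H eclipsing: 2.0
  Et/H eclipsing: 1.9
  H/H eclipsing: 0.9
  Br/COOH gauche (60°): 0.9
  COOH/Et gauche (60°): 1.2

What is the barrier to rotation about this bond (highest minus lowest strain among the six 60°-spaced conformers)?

Br at 0° (eclipsed): H(0°)/Br(0°) eclipsed 1.6; H(120°)/Et(120°) eclipsed 1.9; COOH(240°)/H(240°) eclipsed 2.0 → 5.5 kcal/mol.
Br at 60° (staggered): COOH(240°)/Et(180°) gauche 1.2 → 1.2 kcal/mol.
Br at 120° (eclipsed): H(0°)/H(0°) eclipsed 0.9; H(120°)/Br(120°) eclipsed 1.6; COOH(240°)/Et(240°) eclipsed 3.4 → 5.9 kcal/mol.
Br at 180° (staggered): COOH(240°)/Br(180°) gauche 0.9; COOH(240°)/Et(300°) gauche 1.2 → 2.1 kcal/mol.
Br at 240° (eclipsed): H(0°)/Et(0°) eclipsed 1.9; H(120°)/H(120°) eclipsed 0.9; COOH(240°)/Br(240°) eclipsed 3.1 → 5.9 kcal/mol.
Br at 300° (staggered): COOH(240°)/Br(300°) gauche 0.9 → 0.9 kcal/mol.
Max at 120° (5.9 kcal/mol), min at 300° (0.9 kcal/mol); barrier = 5.0 kcal/mol.

5.0 kcal/mol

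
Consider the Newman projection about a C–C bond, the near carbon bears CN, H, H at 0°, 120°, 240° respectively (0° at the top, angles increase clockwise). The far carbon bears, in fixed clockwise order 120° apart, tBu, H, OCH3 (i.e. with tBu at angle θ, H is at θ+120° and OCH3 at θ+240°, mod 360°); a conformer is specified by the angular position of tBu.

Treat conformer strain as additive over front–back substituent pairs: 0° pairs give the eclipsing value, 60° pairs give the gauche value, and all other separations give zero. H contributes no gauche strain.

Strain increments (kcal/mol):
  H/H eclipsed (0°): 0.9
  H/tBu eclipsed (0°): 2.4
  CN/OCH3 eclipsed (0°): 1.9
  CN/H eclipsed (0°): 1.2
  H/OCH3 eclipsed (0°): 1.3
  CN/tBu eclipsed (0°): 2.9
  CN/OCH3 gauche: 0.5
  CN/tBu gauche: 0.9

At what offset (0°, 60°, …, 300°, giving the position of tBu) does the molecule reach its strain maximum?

tBu at 0° is eclipsed. CN at 0° is eclipsed with tBu at 0° (2.9); H at 120° is eclipsed with H at 120° (0.9); H at 240° is eclipsed with OCH3 at 240° (1.3). Total 5.1 kcal/mol.
tBu at 60° is staggered. CN at 0° is gauche with tBu at 60° (0.9); CN at 0° is gauche with OCH3 at 300° (0.5). Total 1.4 kcal/mol.
tBu at 120° is eclipsed. CN at 0° is eclipsed with OCH3 at 0° (1.9); H at 120° is eclipsed with tBu at 120° (2.4); H at 240° is eclipsed with H at 240° (0.9). Total 5.2 kcal/mol.
tBu at 180° is staggered. CN at 0° is gauche with OCH3 at 60° (0.5). Total 0.5 kcal/mol.
tBu at 240° is eclipsed. CN at 0° is eclipsed with H at 0° (1.2); H at 120° is eclipsed with OCH3 at 120° (1.3); H at 240° is eclipsed with tBu at 240° (2.4). Total 4.9 kcal/mol.
tBu at 300° is staggered. CN at 0° is gauche with tBu at 300° (0.9). Total 0.9 kcal/mol.
The maximum (5.2 kcal/mol) occurs with tBu at 120°.

120°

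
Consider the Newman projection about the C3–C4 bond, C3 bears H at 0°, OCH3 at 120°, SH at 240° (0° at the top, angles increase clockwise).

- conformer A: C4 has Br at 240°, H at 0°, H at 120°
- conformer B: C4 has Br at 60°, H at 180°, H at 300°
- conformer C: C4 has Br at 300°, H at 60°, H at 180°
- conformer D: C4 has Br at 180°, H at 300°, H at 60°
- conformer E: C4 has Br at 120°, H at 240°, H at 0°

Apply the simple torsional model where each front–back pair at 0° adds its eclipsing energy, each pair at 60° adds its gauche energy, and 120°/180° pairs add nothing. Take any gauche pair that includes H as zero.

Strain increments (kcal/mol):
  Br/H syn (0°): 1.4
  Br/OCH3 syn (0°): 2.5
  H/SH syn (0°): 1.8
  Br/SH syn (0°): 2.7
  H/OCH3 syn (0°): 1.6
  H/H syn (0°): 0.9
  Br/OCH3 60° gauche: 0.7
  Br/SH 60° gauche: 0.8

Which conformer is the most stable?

A is eclipsed. H at 0° is eclipsed with H at 0° (0.9); OCH3 at 120° is eclipsed with H at 120° (1.6); SH at 240° is eclipsed with Br at 240° (2.7). Total 5.2 kcal/mol.
B is staggered. OCH3 at 120° is gauche with Br at 60° (0.7). Total 0.7 kcal/mol.
C is staggered. SH at 240° is gauche with Br at 300° (0.8). Total 0.8 kcal/mol.
D is staggered. OCH3 at 120° is gauche with Br at 180° (0.7); SH at 240° is gauche with Br at 180° (0.8). Total 1.5 kcal/mol.
E is eclipsed. H at 0° is eclipsed with H at 0° (0.9); OCH3 at 120° is eclipsed with Br at 120° (2.5); SH at 240° is eclipsed with H at 240° (1.8). Total 5.2 kcal/mol.
B has the lowest total (0.7 kcal/mol).

B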